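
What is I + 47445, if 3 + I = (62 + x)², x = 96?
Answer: 72406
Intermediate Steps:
I = 24961 (I = -3 + (62 + 96)² = -3 + 158² = -3 + 24964 = 24961)
I + 47445 = 24961 + 47445 = 72406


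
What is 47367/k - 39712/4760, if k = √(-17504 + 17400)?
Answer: -292/35 - 47367*I*√26/52 ≈ -8.3428 - 4644.7*I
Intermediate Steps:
k = 2*I*√26 (k = √(-104) = 2*I*√26 ≈ 10.198*I)
47367/k - 39712/4760 = 47367/((2*I*√26)) - 39712/4760 = 47367*(-I*√26/52) - 39712*1/4760 = -47367*I*√26/52 - 292/35 = -292/35 - 47367*I*√26/52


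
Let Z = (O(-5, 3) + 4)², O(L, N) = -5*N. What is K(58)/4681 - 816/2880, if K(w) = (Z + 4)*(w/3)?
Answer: 65423/280860 ≈ 0.23294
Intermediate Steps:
Z = 121 (Z = (-5*3 + 4)² = (-15 + 4)² = (-11)² = 121)
K(w) = 125*w/3 (K(w) = (121 + 4)*(w/3) = 125*(w*(⅓)) = 125*(w/3) = 125*w/3)
K(58)/4681 - 816/2880 = ((125/3)*58)/4681 - 816/2880 = (7250/3)*(1/4681) - 816*1/2880 = 7250/14043 - 17/60 = 65423/280860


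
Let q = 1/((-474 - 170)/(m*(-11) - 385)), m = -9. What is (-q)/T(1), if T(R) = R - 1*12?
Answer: 13/322 ≈ 0.040373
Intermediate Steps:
T(R) = -12 + R (T(R) = R - 12 = -12 + R)
q = 143/322 (q = 1/((-474 - 170)/(-9*(-11) - 385)) = 1/(-644/(99 - 385)) = 1/(-644/(-286)) = 1/(-644*(-1/286)) = 1/(322/143) = 143/322 ≈ 0.44410)
(-q)/T(1) = (-1*143/322)/(-12 + 1) = -143/322/(-11) = -143/322*(-1/11) = 13/322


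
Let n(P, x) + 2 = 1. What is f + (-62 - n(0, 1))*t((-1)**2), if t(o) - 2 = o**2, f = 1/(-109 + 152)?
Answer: -7868/43 ≈ -182.98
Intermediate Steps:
n(P, x) = -1 (n(P, x) = -2 + 1 = -1)
f = 1/43 ≈ 0.023256
t(o) = 2 + o**2
f + (-62 - n(0, 1))*t((-1)**2) = 1/43 + (-62 - 1*(-1))*(2 + ((-1)**2)**2) = 1/43 + (-62 + 1)*(2 + 1**2) = 1/43 - 61*(2 + 1) = 1/43 - 61*3 = 1/43 - 183 = -7868/43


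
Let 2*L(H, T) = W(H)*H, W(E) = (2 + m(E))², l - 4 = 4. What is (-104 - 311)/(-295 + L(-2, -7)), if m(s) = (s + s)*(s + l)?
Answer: 415/779 ≈ 0.53273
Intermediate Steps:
l = 8 (l = 4 + 4 = 8)
m(s) = 2*s*(8 + s) (m(s) = (s + s)*(s + 8) = (2*s)*(8 + s) = 2*s*(8 + s))
W(E) = (2 + 2*E*(8 + E))²
L(H, T) = 2*H*(1 + H*(8 + H))² (L(H, T) = ((4*(1 + H*(8 + H))²)*H)/2 = (4*H*(1 + H*(8 + H))²)/2 = 2*H*(1 + H*(8 + H))²)
(-104 - 311)/(-295 + L(-2, -7)) = (-104 - 311)/(-295 + 2*(-2)*(1 - 2*(8 - 2))²) = -415/(-295 + 2*(-2)*(1 - 2*6)²) = -415/(-295 + 2*(-2)*(1 - 12)²) = -415/(-295 + 2*(-2)*(-11)²) = -415/(-295 + 2*(-2)*121) = -415/(-295 - 484) = -415/(-779) = -415*(-1/779) = 415/779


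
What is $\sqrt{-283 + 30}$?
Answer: $i \sqrt{253} \approx 15.906 i$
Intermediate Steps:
$\sqrt{-283 + 30} = \sqrt{-253} = i \sqrt{253}$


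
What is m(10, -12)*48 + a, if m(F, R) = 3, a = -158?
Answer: -14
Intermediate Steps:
m(10, -12)*48 + a = 3*48 - 158 = 144 - 158 = -14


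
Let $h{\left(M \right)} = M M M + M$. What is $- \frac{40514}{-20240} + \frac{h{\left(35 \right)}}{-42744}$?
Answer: $\frac{53952001}{54071160} \approx 0.9978$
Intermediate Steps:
$h{\left(M \right)} = M + M^{3}$ ($h{\left(M \right)} = M^{2} M + M = M^{3} + M = M + M^{3}$)
$- \frac{40514}{-20240} + \frac{h{\left(35 \right)}}{-42744} = - \frac{40514}{-20240} + \frac{35 + 35^{3}}{-42744} = \left(-40514\right) \left(- \frac{1}{20240}\right) + \left(35 + 42875\right) \left(- \frac{1}{42744}\right) = \frac{20257}{10120} + 42910 \left(- \frac{1}{42744}\right) = \frac{20257}{10120} - \frac{21455}{21372} = \frac{53952001}{54071160}$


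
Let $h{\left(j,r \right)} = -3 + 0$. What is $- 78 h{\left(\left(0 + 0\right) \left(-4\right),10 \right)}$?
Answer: $234$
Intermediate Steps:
$h{\left(j,r \right)} = -3$
$- 78 h{\left(\left(0 + 0\right) \left(-4\right),10 \right)} = \left(-78\right) \left(-3\right) = 234$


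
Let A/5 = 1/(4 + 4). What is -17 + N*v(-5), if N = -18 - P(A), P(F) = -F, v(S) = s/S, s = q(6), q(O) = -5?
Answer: -275/8 ≈ -34.375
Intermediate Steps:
A = 5/8 (A = 5/(4 + 4) = 5/8 ≈ 0.62500)
s = -5
v(S) = -5/S
N = -139/8 (N = -18 - (-1)*5/8 = -18 - 1*(-5/8) = -18 + 5/8 = -139/8 ≈ -17.375)
-17 + N*v(-5) = -17 - (-695)/(8*(-5)) = -17 - (-695)*(-1)/(8*5) = -17 - 139/8*1 = -17 - 139/8 = -275/8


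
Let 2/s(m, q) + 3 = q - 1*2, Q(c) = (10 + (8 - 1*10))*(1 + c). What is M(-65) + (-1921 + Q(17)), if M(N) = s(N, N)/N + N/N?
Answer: -4040399/2275 ≈ -1776.0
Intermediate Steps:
Q(c) = 8 + 8*c (Q(c) = (10 + (8 - 10))*(1 + c) = (10 - 2)*(1 + c) = 8*(1 + c) = 8 + 8*c)
s(m, q) = 2/(-5 + q) (s(m, q) = 2/(-3 + (q - 1*2)) = 2/(-3 + (q - 2)) = 2/(-3 + (-2 + q)) = 2/(-5 + q))
M(N) = 1 + 2/(N*(-5 + N)) (M(N) = (2/(-5 + N))/N + N/N = 2/(N*(-5 + N)) + 1 = 1 + 2/(N*(-5 + N)))
M(-65) + (-1921 + Q(17)) = (2 - 65*(-5 - 65))/((-65)*(-5 - 65)) + (-1921 + (8 + 8*17)) = -1/65*(2 - 65*(-70))/(-70) + (-1921 + (8 + 136)) = -1/65*(-1/70)*(2 + 4550) + (-1921 + 144) = -1/65*(-1/70)*4552 - 1777 = 2276/2275 - 1777 = -4040399/2275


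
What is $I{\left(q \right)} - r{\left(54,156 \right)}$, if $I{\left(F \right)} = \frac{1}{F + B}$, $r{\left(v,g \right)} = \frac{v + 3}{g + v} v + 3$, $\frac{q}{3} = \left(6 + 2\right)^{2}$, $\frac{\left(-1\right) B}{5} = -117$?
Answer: $- \frac{9799}{555} \approx -17.656$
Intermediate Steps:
$B = 585$ ($B = \left(-5\right) \left(-117\right) = 585$)
$q = 192$ ($q = 3 \left(6 + 2\right)^{2} = 3 \cdot 8^{2} = 3 \cdot 64 = 192$)
$r{\left(v,g \right)} = 3 + \frac{v \left(3 + v\right)}{g + v}$ ($r{\left(v,g \right)} = \frac{3 + v}{g + v} v + 3 = \frac{v \left(3 + v\right)}{g + v} + 3 = 3 + \frac{v \left(3 + v\right)}{g + v}$)
$I{\left(F \right)} = \frac{1}{585 + F}$ ($I{\left(F \right)} = \frac{1}{F + 585} = \frac{1}{585 + F}$)
$I{\left(q \right)} - r{\left(54,156 \right)} = \frac{1}{585 + 192} - \frac{54^{2} + 3 \cdot 156 + 6 \cdot 54}{156 + 54} = \frac{1}{777} - \frac{2916 + 468 + 324}{210} = \frac{1}{777} - \frac{1}{210} \cdot 3708 = \frac{1}{777} - \frac{618}{35} = - \frac{9799}{555}$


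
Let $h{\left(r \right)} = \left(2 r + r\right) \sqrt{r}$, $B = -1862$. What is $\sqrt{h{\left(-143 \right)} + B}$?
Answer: $\sqrt{-1862 - 429 i \sqrt{143}} \approx 42.4 - 60.496 i$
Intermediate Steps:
$h{\left(r \right)} = 3 r^{\frac{3}{2}}$ ($h{\left(r \right)} = 3 r \sqrt{r} = 3 r^{\frac{3}{2}}$)
$\sqrt{h{\left(-143 \right)} + B} = \sqrt{3 \left(-143\right)^{\frac{3}{2}} - 1862} = \sqrt{3 \left(- 143 i \sqrt{143}\right) - 1862} = \sqrt{- 429 i \sqrt{143} - 1862} = \sqrt{-1862 - 429 i \sqrt{143}}$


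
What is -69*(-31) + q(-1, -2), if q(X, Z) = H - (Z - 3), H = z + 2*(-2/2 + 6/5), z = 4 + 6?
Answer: 10772/5 ≈ 2154.4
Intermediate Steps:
z = 10
H = 52/5 (H = 10 + 2*(-2/2 + 6/5) = 10 + 2*(-2*½ + 6*(⅕)) = 10 + 2*(-1 + 6/5) = 10 + 2*(⅕) = 10 + ⅖ = 52/5 ≈ 10.400)
q(X, Z) = 67/5 - Z (q(X, Z) = 52/5 - (Z - 3) = 52/5 - (-3 + Z) = 52/5 + (3 - Z) = 67/5 - Z)
-69*(-31) + q(-1, -2) = -69*(-31) + (67/5 - 1*(-2)) = 2139 + (67/5 + 2) = 2139 + 77/5 = 10772/5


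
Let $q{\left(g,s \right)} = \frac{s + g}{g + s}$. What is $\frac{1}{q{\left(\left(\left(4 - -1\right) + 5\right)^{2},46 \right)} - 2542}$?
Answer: $- \frac{1}{2541} \approx -0.00039355$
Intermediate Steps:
$q{\left(g,s \right)} = 1$ ($q{\left(g,s \right)} = \frac{g + s}{g + s} = 1$)
$\frac{1}{q{\left(\left(\left(4 - -1\right) + 5\right)^{2},46 \right)} - 2542} = \frac{1}{1 - 2542} = \frac{1}{-2541} = - \frac{1}{2541}$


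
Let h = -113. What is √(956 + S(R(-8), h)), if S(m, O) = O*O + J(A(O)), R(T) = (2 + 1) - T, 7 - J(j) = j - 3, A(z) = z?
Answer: 2*√3462 ≈ 117.68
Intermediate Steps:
J(j) = 10 - j (J(j) = 7 - (j - 3) = 7 - (-3 + j) = 7 + (3 - j) = 10 - j)
R(T) = 3 - T
S(m, O) = 10 + O² - O (S(m, O) = O*O + (10 - O) = O² + (10 - O) = 10 + O² - O)
√(956 + S(R(-8), h)) = √(956 + (10 + (-113)² - 1*(-113))) = √(956 + (10 + 12769 + 113)) = √(956 + 12892) = √13848 = 2*√3462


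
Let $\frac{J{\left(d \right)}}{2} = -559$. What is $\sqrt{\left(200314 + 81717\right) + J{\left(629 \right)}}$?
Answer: $\sqrt{280913} \approx 530.01$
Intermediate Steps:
$J{\left(d \right)} = -1118$ ($J{\left(d \right)} = 2 \left(-559\right) = -1118$)
$\sqrt{\left(200314 + 81717\right) + J{\left(629 \right)}} = \sqrt{\left(200314 + 81717\right) - 1118} = \sqrt{282031 - 1118} = \sqrt{280913}$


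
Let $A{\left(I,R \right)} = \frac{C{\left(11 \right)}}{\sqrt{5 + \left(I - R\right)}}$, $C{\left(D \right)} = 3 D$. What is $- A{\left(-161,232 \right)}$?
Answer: $\frac{33 i \sqrt{97}}{194} \approx 1.6753 i$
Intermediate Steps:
$A{\left(I,R \right)} = \frac{33}{\sqrt{5 + I - R}}$ ($A{\left(I,R \right)} = \frac{3 \cdot 11}{\sqrt{5 + \left(I - R\right)}} = \frac{33}{\sqrt{5 + I - R}}$)
$- A{\left(-161,232 \right)} = - \frac{33}{\sqrt{5 - 161 - 232}} = - \frac{33}{2 i \sqrt{97}} = - 33 \left(- \frac{i \sqrt{97}}{194}\right) = - \frac{\left(-33\right) i \sqrt{97}}{194} = \frac{33 i \sqrt{97}}{194}$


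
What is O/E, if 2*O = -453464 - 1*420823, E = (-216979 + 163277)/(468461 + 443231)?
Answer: 199270115901/26851 ≈ 7.4213e+6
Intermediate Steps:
E = -26851/455846 (E = -53702/911692 = -53702*1/911692 = -26851/455846 ≈ -0.058904)
O = -874287/2 (O = (-453464 - 1*420823)/2 = (-453464 - 420823)/2 = (1/2)*(-874287) = -874287/2 ≈ -4.3714e+5)
O/E = -874287/(2*(-26851/455846)) = -874287/2*(-455846/26851) = 199270115901/26851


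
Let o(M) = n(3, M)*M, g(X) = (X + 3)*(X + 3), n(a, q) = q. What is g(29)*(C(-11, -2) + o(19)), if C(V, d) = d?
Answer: 367616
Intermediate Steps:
g(X) = (3 + X)² (g(X) = (3 + X)*(3 + X) = (3 + X)²)
o(M) = M² (o(M) = M*M = M²)
g(29)*(C(-11, -2) + o(19)) = (3 + 29)²*(-2 + 19²) = 32²*(-2 + 361) = 1024*359 = 367616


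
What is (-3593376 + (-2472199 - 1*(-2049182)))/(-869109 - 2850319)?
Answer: 4016393/3719428 ≈ 1.0798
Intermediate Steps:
(-3593376 + (-2472199 - 1*(-2049182)))/(-869109 - 2850319) = (-3593376 + (-2472199 + 2049182))/(-3719428) = (-3593376 - 423017)*(-1/3719428) = -4016393*(-1/3719428) = 4016393/3719428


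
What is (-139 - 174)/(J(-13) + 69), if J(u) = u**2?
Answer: -313/238 ≈ -1.3151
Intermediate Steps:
(-139 - 174)/(J(-13) + 69) = (-139 - 174)/((-13)**2 + 69) = -313/(169 + 69) = -313/238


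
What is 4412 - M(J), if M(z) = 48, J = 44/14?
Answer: 4364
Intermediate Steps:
J = 22/7 (J = 44*(1/14) = 22/7 ≈ 3.1429)
4412 - M(J) = 4412 - 1*48 = 4412 - 48 = 4364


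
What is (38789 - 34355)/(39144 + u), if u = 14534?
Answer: 2217/26839 ≈ 0.082604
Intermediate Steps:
(38789 - 34355)/(39144 + u) = (38789 - 34355)/(39144 + 14534) = 4434/53678 = 4434*(1/53678) = 2217/26839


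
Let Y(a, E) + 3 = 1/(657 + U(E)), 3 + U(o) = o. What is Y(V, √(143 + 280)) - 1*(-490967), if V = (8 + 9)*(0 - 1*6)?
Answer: 69928493702/142431 - √47/142431 ≈ 4.9096e+5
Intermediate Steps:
U(o) = -3 + o
V = -102 (V = 17*(0 - 6) = 17*(-6) = -102)
Y(a, E) = -3 + 1/(654 + E) (Y(a, E) = -3 + 1/(657 + (-3 + E)) = -3 + 1/(654 + E))
Y(V, √(143 + 280)) - 1*(-490967) = (-1961 - 3*√(143 + 280))/(654 + √(143 + 280)) - 1*(-490967) = (-1961 - 9*√47)/(654 + √423) + 490967 = (-1961 - 9*√47)/(654 + 3*√47) + 490967 = 490967 + (-1961 - 9*√47)/(654 + 3*√47)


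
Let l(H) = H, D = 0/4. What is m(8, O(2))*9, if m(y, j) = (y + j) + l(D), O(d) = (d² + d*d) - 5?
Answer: 99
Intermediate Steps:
D = 0 (D = 0*(¼) = 0)
O(d) = -5 + 2*d² (O(d) = (d² + d²) - 5 = 2*d² - 5 = -5 + 2*d²)
m(y, j) = j + y (m(y, j) = (y + j) + 0 = (j + y) + 0 = j + y)
m(8, O(2))*9 = ((-5 + 2*2²) + 8)*9 = ((-5 + 2*4) + 8)*9 = ((-5 + 8) + 8)*9 = (3 + 8)*9 = 11*9 = 99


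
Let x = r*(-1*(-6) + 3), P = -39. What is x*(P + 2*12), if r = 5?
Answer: -675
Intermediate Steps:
x = 45 (x = 5*(-1*(-6) + 3) = 5*(6 + 3) = 5*9 = 45)
x*(P + 2*12) = 45*(-39 + 2*12) = 45*(-39 + 24) = 45*(-15) = -675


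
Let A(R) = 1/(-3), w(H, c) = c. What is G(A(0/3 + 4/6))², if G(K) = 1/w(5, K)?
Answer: 9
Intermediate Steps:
A(R) = -⅓
G(K) = 1/K
G(A(0/3 + 4/6))² = (1/(-⅓))² = (-3)² = 9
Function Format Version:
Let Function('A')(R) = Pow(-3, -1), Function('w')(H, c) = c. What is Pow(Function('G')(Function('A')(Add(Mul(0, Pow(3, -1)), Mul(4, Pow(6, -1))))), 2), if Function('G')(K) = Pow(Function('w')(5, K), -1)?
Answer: 9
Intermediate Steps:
Function('A')(R) = Rational(-1, 3)
Function('G')(K) = Pow(K, -1)
Pow(Function('G')(Function('A')(Add(Mul(0, Pow(3, -1)), Mul(4, Pow(6, -1))))), 2) = Pow(Pow(Rational(-1, 3), -1), 2) = Pow(-3, 2) = 9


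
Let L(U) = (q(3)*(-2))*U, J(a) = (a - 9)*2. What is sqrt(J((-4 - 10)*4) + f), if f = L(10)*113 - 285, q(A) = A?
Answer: I*sqrt(7195) ≈ 84.823*I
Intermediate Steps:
J(a) = -18 + 2*a (J(a) = (-9 + a)*2 = -18 + 2*a)
L(U) = -6*U (L(U) = (3*(-2))*U = -6*U)
f = -7065 (f = -6*10*113 - 285 = -60*113 - 285 = -6780 - 285 = -7065)
sqrt(J((-4 - 10)*4) + f) = sqrt((-18 + 2*((-4 - 10)*4)) - 7065) = sqrt((-18 + 2*(-14*4)) - 7065) = sqrt((-18 + 2*(-56)) - 7065) = sqrt((-18 - 112) - 7065) = sqrt(-130 - 7065) = sqrt(-7195) = I*sqrt(7195)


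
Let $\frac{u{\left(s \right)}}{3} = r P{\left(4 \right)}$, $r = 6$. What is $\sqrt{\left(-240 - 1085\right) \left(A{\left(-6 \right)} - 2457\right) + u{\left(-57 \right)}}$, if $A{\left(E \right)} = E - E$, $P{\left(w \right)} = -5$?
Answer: $3 \sqrt{361715} \approx 1804.3$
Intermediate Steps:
$A{\left(E \right)} = 0$
$u{\left(s \right)} = -90$ ($u{\left(s \right)} = 3 \cdot 6 \left(-5\right) = 3 \left(-30\right) = -90$)
$\sqrt{\left(-240 - 1085\right) \left(A{\left(-6 \right)} - 2457\right) + u{\left(-57 \right)}} = \sqrt{\left(-240 - 1085\right) \left(0 - 2457\right) - 90} = \sqrt{\left(-1325\right) \left(-2457\right) - 90} = \sqrt{3255525 - 90} = \sqrt{3255435} = 3 \sqrt{361715}$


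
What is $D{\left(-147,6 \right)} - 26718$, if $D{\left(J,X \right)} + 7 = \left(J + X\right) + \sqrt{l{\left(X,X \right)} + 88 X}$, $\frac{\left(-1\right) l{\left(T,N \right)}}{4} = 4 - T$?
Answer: $-26866 + 2 \sqrt{134} \approx -26843.0$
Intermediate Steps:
$l{\left(T,N \right)} = -16 + 4 T$ ($l{\left(T,N \right)} = - 4 \left(4 - T\right) = -16 + 4 T$)
$D{\left(J,X \right)} = -7 + J + X + \sqrt{-16 + 92 X}$ ($D{\left(J,X \right)} = -7 + \left(\left(J + X\right) + \sqrt{\left(-16 + 4 X\right) + 88 X}\right) = -7 + \left(\left(J + X\right) + \sqrt{-16 + 92 X}\right) = -7 + \left(J + X + \sqrt{-16 + 92 X}\right) = -7 + J + X + \sqrt{-16 + 92 X}$)
$D{\left(-147,6 \right)} - 26718 = \left(-7 - 147 + 6 + 2 \sqrt{-4 + 23 \cdot 6}\right) - 26718 = \left(-7 - 147 + 6 + 2 \sqrt{-4 + 138}\right) - 26718 = \left(-7 - 147 + 6 + 2 \sqrt{134}\right) - 26718 = \left(-148 + 2 \sqrt{134}\right) - 26718 = -26866 + 2 \sqrt{134}$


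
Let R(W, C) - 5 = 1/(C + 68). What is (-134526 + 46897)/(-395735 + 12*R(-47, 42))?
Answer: 4819595/21762119 ≈ 0.22147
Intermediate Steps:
R(W, C) = 5 + 1/(68 + C) (R(W, C) = 5 + 1/(C + 68) = 5 + 1/(68 + C))
(-134526 + 46897)/(-395735 + 12*R(-47, 42)) = (-134526 + 46897)/(-395735 + 12*((341 + 5*42)/(68 + 42))) = -87629/(-395735 + 12*((341 + 210)/110)) = -87629/(-395735 + 12*((1/110)*551)) = -87629/(-395735 + 12*(551/110)) = -87629/(-395735 + 3306/55) = -87629/(-21762119/55) = -87629*(-55/21762119) = 4819595/21762119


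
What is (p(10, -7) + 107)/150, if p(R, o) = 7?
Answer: 19/25 ≈ 0.76000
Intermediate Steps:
(p(10, -7) + 107)/150 = (7 + 107)/150 = (1/150)*114 = 19/25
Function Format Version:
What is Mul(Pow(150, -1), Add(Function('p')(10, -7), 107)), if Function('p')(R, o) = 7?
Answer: Rational(19, 25) ≈ 0.76000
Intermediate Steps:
Mul(Pow(150, -1), Add(Function('p')(10, -7), 107)) = Mul(Pow(150, -1), Add(7, 107)) = Mul(Rational(1, 150), 114) = Rational(19, 25)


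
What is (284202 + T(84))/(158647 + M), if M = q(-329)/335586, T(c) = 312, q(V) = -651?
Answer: 10608768356/5915523499 ≈ 1.7934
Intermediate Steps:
M = -217/111862 (M = -651/335586 = -651*1/335586 = -217/111862 ≈ -0.0019399)
(284202 + T(84))/(158647 + M) = (284202 + 312)/(158647 - 217/111862) = 284514/(17746570497/111862) = 284514*(111862/17746570497) = 10608768356/5915523499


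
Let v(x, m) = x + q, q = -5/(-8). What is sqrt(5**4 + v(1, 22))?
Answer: 3*sqrt(1114)/4 ≈ 25.032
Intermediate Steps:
q = 5/8 (q = -5*(-1/8) = 5/8 ≈ 0.62500)
v(x, m) = 5/8 + x (v(x, m) = x + 5/8 = 5/8 + x)
sqrt(5**4 + v(1, 22)) = sqrt(5**4 + (5/8 + 1)) = sqrt(625 + 13/8) = sqrt(5013/8) = 3*sqrt(1114)/4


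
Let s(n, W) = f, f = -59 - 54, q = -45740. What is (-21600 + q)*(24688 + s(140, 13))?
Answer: -1654880500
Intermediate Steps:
f = -113
s(n, W) = -113
(-21600 + q)*(24688 + s(140, 13)) = (-21600 - 45740)*(24688 - 113) = -67340*24575 = -1654880500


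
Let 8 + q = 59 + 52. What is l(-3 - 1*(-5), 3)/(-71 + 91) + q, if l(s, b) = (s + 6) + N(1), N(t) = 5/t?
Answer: 2073/20 ≈ 103.65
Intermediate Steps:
l(s, b) = 11 + s (l(s, b) = (s + 6) + 5/1 = (6 + s) + 5*1 = (6 + s) + 5 = 11 + s)
q = 103 (q = -8 + (59 + 52) = -8 + 111 = 103)
l(-3 - 1*(-5), 3)/(-71 + 91) + q = (11 + (-3 - 1*(-5)))/(-71 + 91) + 103 = (11 + (-3 + 5))/20 + 103 = (11 + 2)*(1/20) + 103 = 13*(1/20) + 103 = 13/20 + 103 = 2073/20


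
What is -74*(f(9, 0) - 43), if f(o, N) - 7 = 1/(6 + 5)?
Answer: 29230/11 ≈ 2657.3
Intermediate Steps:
f(o, N) = 78/11 (f(o, N) = 7 + 1/(6 + 5) = 7 + 1/11 = 78/11)
-74*(f(9, 0) - 43) = -74*(78/11 - 43) = -74*(-395/11) = 29230/11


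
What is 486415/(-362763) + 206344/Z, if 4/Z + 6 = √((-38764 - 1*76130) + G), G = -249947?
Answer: -112281439123/362763 + 51586*I*√364841 ≈ -3.0952e+5 + 3.1159e+7*I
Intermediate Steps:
Z = 4/(-6 + I*√364841) (Z = 4/(-6 + √((-38764 - 1*76130) - 249947)) = 4/(-6 + √((-38764 - 76130) - 249947)) = 4/(-6 + √(-114894 - 249947)) = 4/(-6 + √(-364841)) = 4/(-6 + I*√364841) ≈ -6.5776e-5 - 0.0066216*I)
486415/(-362763) + 206344/Z = 486415/(-362763) + 206344/(-24/364877 - 4*I*√364841/364877) = 486415*(-1/362763) + 206344/(-24/364877 - 4*I*√364841/364877) = -486415/362763 + 206344/(-24/364877 - 4*I*√364841/364877)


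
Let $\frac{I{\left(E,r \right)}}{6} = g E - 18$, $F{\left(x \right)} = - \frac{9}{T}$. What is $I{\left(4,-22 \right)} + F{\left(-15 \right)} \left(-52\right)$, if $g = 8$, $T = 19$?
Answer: $\frac{2064}{19} \approx 108.63$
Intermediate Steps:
$F{\left(x \right)} = - \frac{9}{19}$
$I{\left(E,r \right)} = -108 + 48 E$ ($I{\left(E,r \right)} = 6 \left(8 E - 18\right) = 6 \left(-18 + 8 E\right) = -108 + 48 E$)
$I{\left(4,-22 \right)} + F{\left(-15 \right)} \left(-52\right) = \left(-108 + 48 \cdot 4\right) - - \frac{468}{19} = \left(-108 + 192\right) + \frac{468}{19} = 84 + \frac{468}{19} = \frac{2064}{19}$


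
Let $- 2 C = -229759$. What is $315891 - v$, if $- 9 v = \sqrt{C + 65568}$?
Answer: $315891 + \frac{\sqrt{721790}}{18} \approx 3.1594 \cdot 10^{5}$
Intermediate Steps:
$C = \frac{229759}{2}$ ($C = \left(- \frac{1}{2}\right) \left(-229759\right) = \frac{229759}{2} \approx 1.1488 \cdot 10^{5}$)
$v = - \frac{\sqrt{721790}}{18}$ ($v = - \frac{\sqrt{\frac{229759}{2} + 65568}}{9} = - \frac{\sqrt{\frac{360895}{2}}}{9} = - \frac{\frac{1}{2} \sqrt{721790}}{9} = - \frac{\sqrt{721790}}{18} \approx -47.199$)
$315891 - v = 315891 - - \frac{\sqrt{721790}}{18} = 315891 + \frac{\sqrt{721790}}{18}$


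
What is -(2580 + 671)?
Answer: -3251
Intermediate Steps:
-(2580 + 671) = -1*3251 = -3251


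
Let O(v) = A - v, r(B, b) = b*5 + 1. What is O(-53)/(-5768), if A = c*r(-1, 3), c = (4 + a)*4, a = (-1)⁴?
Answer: -373/5768 ≈ -0.064667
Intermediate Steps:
r(B, b) = 1 + 5*b (r(B, b) = 5*b + 1 = 1 + 5*b)
a = 1
c = 20 (c = (4 + 1)*4 = 5*4 = 20)
A = 320 (A = 20*(1 + 5*3) = 20*(1 + 15) = 20*16 = 320)
O(v) = 320 - v
O(-53)/(-5768) = (320 - 1*(-53))/(-5768) = (320 + 53)*(-1/5768) = 373*(-1/5768) = -373/5768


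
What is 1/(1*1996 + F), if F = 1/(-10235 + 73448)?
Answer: 63213/126173149 ≈ 0.00050100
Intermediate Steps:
F = 1/63213 ≈ 1.5820e-5
1/(1*1996 + F) = 1/(1*1996 + 1/63213) = 1/(1996 + 1/63213) = 1/(126173149/63213) = 63213/126173149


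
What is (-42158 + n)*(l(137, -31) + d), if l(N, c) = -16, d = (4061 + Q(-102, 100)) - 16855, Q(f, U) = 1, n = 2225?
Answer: 511501797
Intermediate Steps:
d = -12793 (d = (4061 + 1) - 16855 = 4062 - 16855 = -12793)
(-42158 + n)*(l(137, -31) + d) = (-42158 + 2225)*(-16 - 12793) = -39933*(-12809) = 511501797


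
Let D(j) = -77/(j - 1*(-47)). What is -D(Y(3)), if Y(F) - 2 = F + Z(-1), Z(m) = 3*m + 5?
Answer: 77/54 ≈ 1.4259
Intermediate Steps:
Z(m) = 5 + 3*m
Y(F) = 4 + F (Y(F) = 2 + (F + (5 + 3*(-1))) = 2 + (F + (5 - 3)) = 2 + (F + 2) = 2 + (2 + F) = 4 + F)
D(j) = -77/(47 + j) (D(j) = -77/(j + 47) = -77/(47 + j))
-D(Y(3)) = -(-77)/(47 + (4 + 3)) = -(-77)/(47 + 7) = -(-77)/54 = -1*(-77/54) = 77/54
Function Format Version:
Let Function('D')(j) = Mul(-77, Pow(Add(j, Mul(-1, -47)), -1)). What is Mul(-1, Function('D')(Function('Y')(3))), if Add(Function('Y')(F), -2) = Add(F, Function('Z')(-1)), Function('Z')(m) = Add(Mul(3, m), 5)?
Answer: Rational(77, 54) ≈ 1.4259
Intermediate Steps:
Function('Z')(m) = Add(5, Mul(3, m))
Function('Y')(F) = Add(4, F) (Function('Y')(F) = Add(2, Add(F, Add(5, Mul(3, -1)))) = Add(2, Add(F, Add(5, -3))) = Add(2, Add(F, 2)) = Add(2, Add(2, F)) = Add(4, F))
Function('D')(j) = Mul(-77, Pow(Add(47, j), -1)) (Function('D')(j) = Mul(-77, Pow(Add(j, 47), -1)) = Mul(-77, Pow(Add(47, j), -1)))
Mul(-1, Function('D')(Function('Y')(3))) = Mul(-1, Mul(-77, Pow(Add(47, Add(4, 3)), -1))) = Mul(-1, Mul(-77, Pow(Add(47, 7), -1))) = Mul(-1, Mul(-77, Pow(54, -1))) = Mul(-1, Mul(-77, Rational(1, 54))) = Mul(-1, Rational(-77, 54)) = Rational(77, 54)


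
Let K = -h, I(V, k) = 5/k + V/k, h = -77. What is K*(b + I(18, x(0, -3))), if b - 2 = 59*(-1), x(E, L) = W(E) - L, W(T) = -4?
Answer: -6160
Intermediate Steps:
x(E, L) = -4 - L
K = 77 (K = -1*(-77) = 77)
b = -57 (b = 2 + 59*(-1) = 2 - 59 = -57)
K*(b + I(18, x(0, -3))) = 77*(-57 + (5 + 18)/(-4 - 1*(-3))) = 77*(-57 + 23/(-4 + 3)) = 77*(-57 + 23/(-1)) = 77*(-57 - 1*23) = 77*(-57 - 23) = 77*(-80) = -6160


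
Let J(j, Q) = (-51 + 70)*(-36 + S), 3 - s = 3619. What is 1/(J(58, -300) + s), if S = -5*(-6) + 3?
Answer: -1/3673 ≈ -0.00027226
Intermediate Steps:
s = -3616 (s = 3 - 1*3619 = 3 - 3619 = -3616)
S = 33 (S = 30 + 3 = 33)
J(j, Q) = -57 (J(j, Q) = (-51 + 70)*(-36 + 33) = 19*(-3) = -57)
1/(J(58, -300) + s) = 1/(-57 - 3616) = 1/(-3673) = -1/3673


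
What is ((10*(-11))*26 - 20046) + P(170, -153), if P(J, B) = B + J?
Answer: -22889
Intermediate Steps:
((10*(-11))*26 - 20046) + P(170, -153) = ((10*(-11))*26 - 20046) + (-153 + 170) = (-110*26 - 20046) + 17 = (-2860 - 20046) + 17 = -22906 + 17 = -22889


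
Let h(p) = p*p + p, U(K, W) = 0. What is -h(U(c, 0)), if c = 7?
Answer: 0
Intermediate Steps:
h(p) = p + p**2 (h(p) = p**2 + p = p + p**2)
-h(U(c, 0)) = -0*(1 + 0) = -0 = -1*0 = 0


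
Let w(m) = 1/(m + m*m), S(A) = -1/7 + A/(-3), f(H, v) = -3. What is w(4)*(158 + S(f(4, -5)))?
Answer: 278/35 ≈ 7.9429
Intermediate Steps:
S(A) = -⅐ - A/3 (S(A) = -1*⅐ + A*(-⅓) = -⅐ - A/3)
w(m) = 1/(m + m²)
w(4)*(158 + S(f(4, -5))) = (1/(4*(1 + 4)))*(158 + (-⅐ - ⅓*(-3))) = ((¼)/5)*(158 + (-⅐ + 1)) = ((¼)*(⅕))*(158 + 6/7) = (1/20)*(1112/7) = 278/35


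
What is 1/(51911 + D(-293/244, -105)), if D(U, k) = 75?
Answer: 1/51986 ≈ 1.9236e-5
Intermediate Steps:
1/(51911 + D(-293/244, -105)) = 1/(51911 + 75) = 1/51986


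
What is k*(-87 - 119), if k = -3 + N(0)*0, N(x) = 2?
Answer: 618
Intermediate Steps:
k = -3 (k = -3 + 2*0 = -3 + 0 = -3)
k*(-87 - 119) = -3*(-87 - 119) = -3*(-206) = 618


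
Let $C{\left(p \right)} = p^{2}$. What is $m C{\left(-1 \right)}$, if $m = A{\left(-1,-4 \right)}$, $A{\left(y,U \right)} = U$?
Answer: $-4$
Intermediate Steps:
$m = -4$
$m C{\left(-1 \right)} = - 4 \left(-1\right)^{2} = \left(-4\right) 1 = -4$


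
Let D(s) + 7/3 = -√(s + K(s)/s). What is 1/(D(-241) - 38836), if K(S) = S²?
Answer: -349545/13575749563 + 9*I*√482/13575749563 ≈ -2.5748e-5 + 1.4555e-8*I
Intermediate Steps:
D(s) = -7/3 - √2*√s (D(s) = -7/3 - √(s + s²/s) = -7/3 - √(s + s) = -7/3 - √(2*s) = -7/3 - √2*√s)
1/(D(-241) - 38836) = 1/((-7/3 - √2*√(-241)) - 38836) = 1/((-7/3 - √2*I*√241) - 38836) = 1/((-7/3 - I*√482) - 38836) = 1/(-116515/3 - I*√482)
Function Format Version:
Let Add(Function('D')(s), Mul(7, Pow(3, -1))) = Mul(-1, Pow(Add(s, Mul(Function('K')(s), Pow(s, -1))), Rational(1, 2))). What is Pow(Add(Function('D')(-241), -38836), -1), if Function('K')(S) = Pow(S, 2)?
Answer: Add(Rational(-349545, 13575749563), Mul(Rational(9, 13575749563), I, Pow(482, Rational(1, 2)))) ≈ Add(-2.5748e-5, Mul(1.4555e-8, I))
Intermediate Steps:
Function('D')(s) = Add(Rational(-7, 3), Mul(-1, Pow(2, Rational(1, 2)), Pow(s, Rational(1, 2)))) (Function('D')(s) = Add(Rational(-7, 3), Mul(-1, Pow(Add(s, Mul(Pow(s, 2), Pow(s, -1))), Rational(1, 2)))) = Add(Rational(-7, 3), Mul(-1, Pow(Add(s, s), Rational(1, 2)))) = Add(Rational(-7, 3), Mul(-1, Pow(Mul(2, s), Rational(1, 2)))) = Add(Rational(-7, 3), Mul(-1, Mul(Pow(2, Rational(1, 2)), Pow(s, Rational(1, 2))))) = Add(Rational(-7, 3), Mul(-1, Pow(2, Rational(1, 2)), Pow(s, Rational(1, 2)))))
Pow(Add(Function('D')(-241), -38836), -1) = Pow(Add(Add(Rational(-7, 3), Mul(-1, Pow(2, Rational(1, 2)), Pow(-241, Rational(1, 2)))), -38836), -1) = Pow(Add(Add(Rational(-7, 3), Mul(-1, Pow(2, Rational(1, 2)), Mul(I, Pow(241, Rational(1, 2))))), -38836), -1) = Pow(Add(Add(Rational(-7, 3), Mul(-1, I, Pow(482, Rational(1, 2)))), -38836), -1) = Pow(Add(Rational(-116515, 3), Mul(-1, I, Pow(482, Rational(1, 2)))), -1)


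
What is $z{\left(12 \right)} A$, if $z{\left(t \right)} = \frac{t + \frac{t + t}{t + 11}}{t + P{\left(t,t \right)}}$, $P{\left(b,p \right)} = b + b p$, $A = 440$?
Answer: $\frac{5500}{161} \approx 34.161$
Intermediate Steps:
$z{\left(t \right)} = \frac{t + \frac{2 t}{11 + t}}{t + t \left(1 + t\right)}$ ($z{\left(t \right)} = \frac{t + \frac{t + t}{t + 11}}{t + t \left(1 + t\right)} = \frac{t + \frac{2 t}{11 + t}}{t + t \left(1 + t\right)}$)
$z{\left(12 \right)} A = \frac{13 + 12}{22 + 12^{2} + 13 \cdot 12} \cdot 440 = \frac{1}{22 + 144 + 156} \cdot 25 \cdot 440 = \frac{1}{322} \cdot 25 \cdot 440 = \frac{25}{322} \cdot 440 = \frac{5500}{161}$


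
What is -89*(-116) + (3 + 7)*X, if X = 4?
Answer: 10364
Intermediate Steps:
-89*(-116) + (3 + 7)*X = -89*(-116) + (3 + 7)*4 = 10324 + 10*4 = 10324 + 40 = 10364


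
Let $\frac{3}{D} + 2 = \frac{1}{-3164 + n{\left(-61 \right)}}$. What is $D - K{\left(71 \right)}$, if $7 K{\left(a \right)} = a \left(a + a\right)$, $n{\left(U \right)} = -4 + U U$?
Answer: $- \frac{11152223}{7735} \approx -1441.8$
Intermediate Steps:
$n{\left(U \right)} = -4 + U^{2}$
$K{\left(a \right)} = \frac{2 a^{2}}{7}$ ($K{\left(a \right)} = \frac{a \left(a + a\right)}{7} = \frac{a 2 a}{7} = \frac{2 a^{2}}{7}$)
$D = - \frac{1659}{1105}$ ($D = \frac{3}{-2 + \frac{1}{-3164 - \left(4 - \left(-61\right)^{2}\right)}} = \frac{3}{-2 + \frac{1}{-3164 + \left(-4 + 3721\right)}} = \frac{3}{-2 + \frac{1}{-3164 + 3717}} = \frac{3}{-2 + \frac{1}{553}} = \frac{3}{- \frac{1105}{553}} = 3 \left(- \frac{553}{1105}\right) = - \frac{1659}{1105} \approx -1.5014$)
$D - K{\left(71 \right)} = - \frac{1659}{1105} - \frac{2 \cdot 71^{2}}{7} = - \frac{1659}{1105} - \frac{2}{7} \cdot 5041 = - \frac{1659}{1105} - \frac{10082}{7} = - \frac{11152223}{7735}$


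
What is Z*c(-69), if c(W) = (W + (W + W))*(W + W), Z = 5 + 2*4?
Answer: 371358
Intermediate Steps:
Z = 13 (Z = 5 + 8 = 13)
c(W) = 6*W² (c(W) = (W + 2*W)*(2*W) = (3*W)*(2*W) = 6*W²)
Z*c(-69) = 13*(6*(-69)²) = 13*(6*4761) = 13*28566 = 371358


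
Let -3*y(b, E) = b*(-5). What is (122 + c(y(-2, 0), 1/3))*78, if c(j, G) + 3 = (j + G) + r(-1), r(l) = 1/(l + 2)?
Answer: 9126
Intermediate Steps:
r(l) = 1/(2 + l)
y(b, E) = 5*b/3 (y(b, E) = -b*(-5)/3 = -(-5)*b/3 = 5*b/3)
c(j, G) = -2 + G + j (c(j, G) = -3 + ((j + G) + 1/(2 - 1)) = -3 + ((G + j) + 1/1) = -3 + ((G + j) + 1) = -3 + (1 + G + j) = -2 + G + j)
(122 + c(y(-2, 0), 1/3))*78 = (122 + (-2 + 1/3 + (5/3)*(-2)))*78 = (122 + (-2 + 1/3 - 10/3))*78 = (122 - 5)*78 = 117*78 = 9126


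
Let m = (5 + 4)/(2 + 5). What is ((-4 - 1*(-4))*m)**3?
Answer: 0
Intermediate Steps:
m = 9/7 ≈ 1.2857
((-4 - 1*(-4))*m)**3 = ((-4 - 1*(-4))*(9/7))**3 = ((-4 + 4)*(9/7))**3 = (0*(9/7))**3 = 0**3 = 0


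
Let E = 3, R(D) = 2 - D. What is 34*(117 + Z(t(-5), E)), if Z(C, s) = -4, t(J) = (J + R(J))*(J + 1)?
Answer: 3842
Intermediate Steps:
t(J) = 2 + 2*J (t(J) = (J + (2 - J))*(J + 1) = 2*(1 + J) = 2 + 2*J)
34*(117 + Z(t(-5), E)) = 34*(117 - 4) = 34*113 = 3842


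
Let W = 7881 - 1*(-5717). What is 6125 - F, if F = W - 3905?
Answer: -3568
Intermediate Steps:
W = 13598 (W = 7881 + 5717 = 13598)
F = 9693 (F = 13598 - 3905 = 9693)
6125 - F = 6125 - 1*9693 = 6125 - 9693 = -3568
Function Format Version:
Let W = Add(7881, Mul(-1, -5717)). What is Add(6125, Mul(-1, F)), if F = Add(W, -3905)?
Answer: -3568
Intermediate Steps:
W = 13598 (W = Add(7881, 5717) = 13598)
F = 9693 (F = Add(13598, -3905) = 9693)
Add(6125, Mul(-1, F)) = Add(6125, Mul(-1, 9693)) = Add(6125, -9693) = -3568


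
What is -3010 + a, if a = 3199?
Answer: 189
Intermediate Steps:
-3010 + a = -3010 + 3199 = 189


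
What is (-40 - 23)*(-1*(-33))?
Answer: -2079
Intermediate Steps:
(-40 - 23)*(-1*(-33)) = -63*33 = -2079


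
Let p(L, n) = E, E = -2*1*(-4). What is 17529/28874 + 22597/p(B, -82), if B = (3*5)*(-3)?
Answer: 326303005/115496 ≈ 2825.2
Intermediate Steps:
E = 8 (E = -2*(-4) = 8)
B = -45 (B = 15*(-3) = -45)
p(L, n) = 8
17529/28874 + 22597/p(B, -82) = 17529/28874 + 22597/8 = 326303005/115496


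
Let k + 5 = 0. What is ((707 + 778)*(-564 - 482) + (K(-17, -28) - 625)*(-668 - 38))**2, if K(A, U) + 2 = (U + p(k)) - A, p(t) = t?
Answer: 1208574819904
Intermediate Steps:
k = -5 (k = -5 + 0 = -5)
K(A, U) = -7 + U - A (K(A, U) = -2 + ((U - 5) - A) = -2 + ((-5 + U) - A) = -2 + (-5 + U - A) = -7 + U - A)
((707 + 778)*(-564 - 482) + (K(-17, -28) - 625)*(-668 - 38))**2 = ((707 + 778)*(-564 - 482) + ((-7 - 28 - 1*(-17)) - 625)*(-668 - 38))**2 = (1485*(-1046) + ((-7 - 28 + 17) - 625)*(-706))**2 = (-1553310 + (-18 - 625)*(-706))**2 = (-1553310 - 643*(-706))**2 = (-1553310 + 453958)**2 = (-1099352)**2 = 1208574819904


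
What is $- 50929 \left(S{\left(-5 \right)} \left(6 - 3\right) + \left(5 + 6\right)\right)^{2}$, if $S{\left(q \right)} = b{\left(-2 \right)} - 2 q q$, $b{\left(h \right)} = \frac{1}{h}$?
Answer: $- \frac{4021404769}{4} \approx -1.0054 \cdot 10^{9}$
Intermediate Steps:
$S{\left(q \right)} = - \frac{1}{2} - 2 q^{2}$ ($S{\left(q \right)} = \frac{1}{-2} - 2 q q = - \frac{1}{2} - 2 q^{2}$)
$- 50929 \left(S{\left(-5 \right)} \left(6 - 3\right) + \left(5 + 6\right)\right)^{2} = - 50929 \left(\left(- \frac{1}{2} - 2 \left(-5\right)^{2}\right) \left(6 - 3\right) + \left(5 + 6\right)\right)^{2} = - 50929 \left(\left(- \frac{1}{2} - 50\right) 3 + 11\right)^{2} = - 50929 \left(\left(- \frac{101}{2}\right) 3 + 11\right)^{2} = - 50929 \left(- \frac{303}{2} + 11\right)^{2} = - 50929 \left(- \frac{281}{2}\right)^{2} = \left(-50929\right) \frac{78961}{4} = - \frac{4021404769}{4}$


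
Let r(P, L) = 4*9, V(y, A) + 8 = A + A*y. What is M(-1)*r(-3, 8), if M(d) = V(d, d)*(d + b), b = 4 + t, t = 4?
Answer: -2016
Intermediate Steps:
V(y, A) = -8 + A + A*y (V(y, A) = -8 + (A + A*y) = -8 + A + A*y)
r(P, L) = 36
b = 8 (b = 4 + 4 = 8)
M(d) = (8 + d)*(-8 + d + d²) (M(d) = (-8 + d + d*d)*(d + 8) = (-8 + d + d²)*(8 + d) = (8 + d)*(-8 + d + d²))
M(-1)*r(-3, 8) = ((8 - 1)*(-8 - 1 + (-1)²))*36 = (7*(-8 - 1 + 1))*36 = (7*(-8))*36 = -56*36 = -2016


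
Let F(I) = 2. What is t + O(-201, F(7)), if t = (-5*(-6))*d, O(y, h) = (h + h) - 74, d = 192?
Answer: 5690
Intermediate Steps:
O(y, h) = -74 + 2*h (O(y, h) = 2*h - 74 = -74 + 2*h)
t = 5760 (t = -5*(-6)*192 = 30*192 = 5760)
t + O(-201, F(7)) = 5760 + (-74 + 2*2) = 5760 + (-74 + 4) = 5760 - 70 = 5690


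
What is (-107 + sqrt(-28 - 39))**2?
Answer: (107 - I*sqrt(67))**2 ≈ 11382.0 - 1751.7*I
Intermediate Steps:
(-107 + sqrt(-28 - 39))**2 = (-107 + sqrt(-67))**2 = (-107 + I*sqrt(67))**2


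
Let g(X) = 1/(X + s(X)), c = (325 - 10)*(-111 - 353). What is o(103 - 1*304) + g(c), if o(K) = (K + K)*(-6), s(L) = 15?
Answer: 352501739/146145 ≈ 2412.0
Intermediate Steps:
o(K) = -12*K (o(K) = (2*K)*(-6) = -12*K)
c = -146160 (c = 315*(-464) = -146160)
g(X) = 1/(15 + X) (g(X) = 1/(X + 15) = 1/(15 + X))
o(103 - 1*304) + g(c) = -12*(103 - 1*304) + 1/(15 - 146160) = -12*(103 - 304) + 1/(-146145) = -12*(-201) - 1/146145 = 2412 - 1/146145 = 352501739/146145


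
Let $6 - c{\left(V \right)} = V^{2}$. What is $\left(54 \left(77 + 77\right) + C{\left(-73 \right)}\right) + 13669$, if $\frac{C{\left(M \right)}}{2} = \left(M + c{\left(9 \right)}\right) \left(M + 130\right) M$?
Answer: $1253641$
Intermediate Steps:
$c{\left(V \right)} = 6 - V^{2}$
$C{\left(M \right)} = 2 M \left(-75 + M\right) \left(130 + M\right)$ ($C{\left(M \right)} = 2 \left(M + \left(6 - 9^{2}\right)\right) \left(M + 130\right) M = 2 \left(M + \left(6 - 81\right)\right) \left(130 + M\right) M = 2 \left(M - 75\right) \left(130 + M\right) M = 2 \left(-75 + M\right) \left(130 + M\right) M = 2 M \left(-75 + M\right) \left(130 + M\right)$)
$\left(54 \left(77 + 77\right) + C{\left(-73 \right)}\right) + 13669 = \left(54 \left(77 + 77\right) + 2 \left(-73\right) \left(-9750 + \left(-73\right)^{2} + 55 \left(-73\right)\right)\right) + 13669 = \left(54 \cdot 154 + 2 \left(-73\right) \left(-9750 + 5329 - 4015\right)\right) + 13669 = \left(8316 + 2 \left(-73\right) \left(-8436\right)\right) + 13669 = \left(8316 + 1231656\right) + 13669 = 1239972 + 13669 = 1253641$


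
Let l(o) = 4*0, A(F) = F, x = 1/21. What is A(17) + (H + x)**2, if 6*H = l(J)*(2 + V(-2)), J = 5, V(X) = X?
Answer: 7498/441 ≈ 17.002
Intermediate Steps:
x = 1/21 ≈ 0.047619
l(o) = 0
H = 0 (H = (0*(2 - 2))/6 = (0*0)/6 = (1/6)*0 = 0)
A(17) + (H + x)**2 = 17 + (0 + 1/21)**2 = 17 + (1/21)**2 = 17 + 1/441 = 7498/441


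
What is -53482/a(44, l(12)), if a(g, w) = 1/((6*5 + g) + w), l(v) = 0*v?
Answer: -3957668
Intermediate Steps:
l(v) = 0
a(g, w) = 1/(30 + g + w) (a(g, w) = 1/((30 + g) + w) = 1/(30 + g + w))
-53482/a(44, l(12)) = -53482/(1/(30 + 44 + 0)) = -53482/(1/74) = -53482/1/74 = -53482*74 = -3957668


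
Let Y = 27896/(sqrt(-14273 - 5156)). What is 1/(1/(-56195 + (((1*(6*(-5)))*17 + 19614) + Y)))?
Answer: -37091 - 27896*I*sqrt(19429)/19429 ≈ -37091.0 - 200.13*I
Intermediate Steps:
Y = -27896*I*sqrt(19429)/19429 (Y = 27896/(sqrt(-19429)) = 27896/((I*sqrt(19429))) = 27896*(-I*sqrt(19429)/19429) = -27896*I*sqrt(19429)/19429 ≈ -200.13*I)
1/(1/(-56195 + (((1*(6*(-5)))*17 + 19614) + Y))) = 1/(1/(-56195 + (((1*(6*(-5)))*17 + 19614) - 27896*I*sqrt(19429)/19429))) = 1/(1/(-56195 + (((1*(-30))*17 + 19614) - 27896*I*sqrt(19429)/19429))) = 1/(1/(-56195 + ((-30*17 + 19614) - 27896*I*sqrt(19429)/19429))) = 1/(1/(-56195 + ((-510 + 19614) - 27896*I*sqrt(19429)/19429))) = 1/(1/(-56195 + (19104 - 27896*I*sqrt(19429)/19429))) = 1/(1/(-37091 - 27896*I*sqrt(19429)/19429)) = -37091 - 27896*I*sqrt(19429)/19429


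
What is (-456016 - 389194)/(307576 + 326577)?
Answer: -845210/634153 ≈ -1.3328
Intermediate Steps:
(-456016 - 389194)/(307576 + 326577) = -845210/634153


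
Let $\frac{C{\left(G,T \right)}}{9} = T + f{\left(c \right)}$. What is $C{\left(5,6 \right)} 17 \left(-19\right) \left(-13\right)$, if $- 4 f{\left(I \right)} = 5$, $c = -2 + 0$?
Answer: $\frac{718029}{4} \approx 1.7951 \cdot 10^{5}$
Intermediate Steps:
$c = -2$
$f{\left(I \right)} = - \frac{5}{4}$ ($f{\left(I \right)} = \left(- \frac{1}{4}\right) 5 = - \frac{5}{4}$)
$C{\left(G,T \right)} = - \frac{45}{4} + 9 T$ ($C{\left(G,T \right)} = 9 \left(T - \frac{5}{4}\right) = 9 \left(- \frac{5}{4} + T\right) = - \frac{45}{4} + 9 T$)
$C{\left(5,6 \right)} 17 \left(-19\right) \left(-13\right) = \left(- \frac{45}{4} + 9 \cdot 6\right) 17 \left(-19\right) \left(-13\right) = \left(- \frac{45}{4} + 54\right) 17 \left(-19\right) \left(-13\right) = \frac{171}{4} \cdot 17 \left(-19\right) \left(-13\right) = \frac{2907}{4} \left(-19\right) \left(-13\right) = \left(- \frac{55233}{4}\right) \left(-13\right) = \frac{718029}{4}$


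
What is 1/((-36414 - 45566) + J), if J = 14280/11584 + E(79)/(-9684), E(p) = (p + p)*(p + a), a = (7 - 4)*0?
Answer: -3505608/287389940839 ≈ -1.2198e-5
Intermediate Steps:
a = 0 (a = 3*0 = 0)
E(p) = 2*p² (E(p) = (p + p)*(p + 0) = (2*p)*p = 2*p²)
J = -196999/3505608 (J = 14280/11584 + (2*79²)/(-9684) = 14280*(1/11584) + (2*6241)*(-1/9684) = 1785/1448 + 12482*(-1/9684) = 1785/1448 - 6241/4842 = -196999/3505608 ≈ -0.056195)
1/((-36414 - 45566) + J) = 1/((-36414 - 45566) - 196999/3505608) = 1/(-81980 - 196999/3505608) = 1/(-287389940839/3505608) = -3505608/287389940839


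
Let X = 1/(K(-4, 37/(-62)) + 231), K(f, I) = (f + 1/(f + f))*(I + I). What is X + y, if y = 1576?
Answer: 92210432/58509 ≈ 1576.0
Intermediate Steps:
K(f, I) = 2*I*(f + 1/(2*f)) (K(f, I) = (f + 1/(2*f))*(2*I) = 2*I*(f + 1/(2*f)))
X = 248/58509 (X = 1/(((37/(-62))/(-4) + 2*(37/(-62))*(-4)) + 231) = 1/(((37*(-1/62))*(-¼) + 2*(37*(-1/62))*(-4)) + 231) = 1/((-37/62*(-¼) + 2*(-37/62)*(-4)) + 231) = 1/((37/248 + 148/31) + 231) = 1/(1221/248 + 231) = 1/(58509/248) = 248/58509 ≈ 0.0042387)
X + y = 248/58509 + 1576 = 92210432/58509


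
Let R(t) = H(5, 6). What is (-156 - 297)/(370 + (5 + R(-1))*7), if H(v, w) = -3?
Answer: -151/128 ≈ -1.1797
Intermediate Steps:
R(t) = -3
(-156 - 297)/(370 + (5 + R(-1))*7) = (-156 - 297)/(370 + (5 - 3)*7) = -453/(370 + 2*7) = -453/(370 + 14) = -453/384 = -453*1/384 = -151/128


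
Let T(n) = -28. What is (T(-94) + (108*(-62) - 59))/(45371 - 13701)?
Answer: -6783/31670 ≈ -0.21418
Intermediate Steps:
(T(-94) + (108*(-62) - 59))/(45371 - 13701) = (-28 + (108*(-62) - 59))/(45371 - 13701) = (-28 + (-6696 - 59))/31670 = (-28 - 6755)*(1/31670) = -6783*1/31670 = -6783/31670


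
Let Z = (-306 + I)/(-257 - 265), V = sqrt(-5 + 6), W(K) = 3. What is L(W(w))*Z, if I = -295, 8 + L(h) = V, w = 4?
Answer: -4207/522 ≈ -8.0594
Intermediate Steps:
V = 1 (V = sqrt(1) = 1)
L(h) = -7 (L(h) = -8 + 1 = -7)
Z = 601/522 (Z = (-306 - 295)/(-257 - 265) = -601/(-522) = -601*(-1/522) = 601/522 ≈ 1.1513)
L(W(w))*Z = -7*601/522 = -4207/522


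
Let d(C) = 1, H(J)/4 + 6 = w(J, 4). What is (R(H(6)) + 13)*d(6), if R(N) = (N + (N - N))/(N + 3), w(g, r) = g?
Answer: 13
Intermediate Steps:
H(J) = -24 + 4*J
R(N) = N/(3 + N) (R(N) = (N + 0)/(3 + N) = N/(3 + N))
(R(H(6)) + 13)*d(6) = ((-24 + 4*6)/(3 + (-24 + 4*6)) + 13)*1 = ((-24 + 24)/(3 + (-24 + 24)) + 13)*1 = (0/(3 + 0) + 13)*1 = (0/3 + 13)*1 = (0*(⅓) + 13)*1 = (0 + 13)*1 = 13*1 = 13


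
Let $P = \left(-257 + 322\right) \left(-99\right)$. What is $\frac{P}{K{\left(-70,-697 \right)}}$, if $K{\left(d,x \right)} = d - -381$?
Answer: $- \frac{6435}{311} \approx -20.691$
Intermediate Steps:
$K{\left(d,x \right)} = 381 + d$ ($K{\left(d,x \right)} = d + 381 = 381 + d$)
$P = -6435$ ($P = 65 \left(-99\right) = -6435$)
$\frac{P}{K{\left(-70,-697 \right)}} = - \frac{6435}{381 - 70} = - \frac{6435}{311}$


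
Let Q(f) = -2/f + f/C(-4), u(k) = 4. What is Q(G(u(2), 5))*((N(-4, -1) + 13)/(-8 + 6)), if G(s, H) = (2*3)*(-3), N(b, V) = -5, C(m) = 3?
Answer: 212/9 ≈ 23.556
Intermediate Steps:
G(s, H) = -18 (G(s, H) = 6*(-3) = -18)
Q(f) = -2/f + f/3
Q(G(u(2), 5))*((N(-4, -1) + 13)/(-8 + 6)) = (-2/(-18) + (1/3)*(-18))*((-5 + 13)/(-8 + 6)) = (-2*(-1/18) - 6)*(8/(-2)) = (1/9 - 6)*(8*(-1/2)) = -53/9*(-4) = 212/9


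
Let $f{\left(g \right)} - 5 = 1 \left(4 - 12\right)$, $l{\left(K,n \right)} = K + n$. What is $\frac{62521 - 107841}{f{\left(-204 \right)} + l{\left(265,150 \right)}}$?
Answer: $-110$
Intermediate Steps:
$f{\left(g \right)} = -3$ ($f{\left(g \right)} = 5 + 1 \left(4 - 12\right) = 5 + 1 \left(-8\right) = 5 - 8 = -3$)
$\frac{62521 - 107841}{f{\left(-204 \right)} + l{\left(265,150 \right)}} = \frac{62521 - 107841}{-3 + \left(265 + 150\right)} = - \frac{45320}{-3 + 415} = - \frac{45320}{412} = \left(-45320\right) \frac{1}{412} = -110$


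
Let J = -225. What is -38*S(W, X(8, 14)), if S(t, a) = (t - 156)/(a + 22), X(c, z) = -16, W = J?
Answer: 2413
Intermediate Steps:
W = -225
S(t, a) = (-156 + t)/(22 + a)
-38*S(W, X(8, 14)) = -38*(-156 - 225)/(22 - 16) = -38*(-381)/6 = -19*(-381)/3 = -38*(-127/2) = 2413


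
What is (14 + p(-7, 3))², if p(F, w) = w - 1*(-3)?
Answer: 400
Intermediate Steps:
p(F, w) = 3 + w (p(F, w) = w + 3 = 3 + w)
(14 + p(-7, 3))² = (14 + (3 + 3))² = (14 + 6)² = 20² = 400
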